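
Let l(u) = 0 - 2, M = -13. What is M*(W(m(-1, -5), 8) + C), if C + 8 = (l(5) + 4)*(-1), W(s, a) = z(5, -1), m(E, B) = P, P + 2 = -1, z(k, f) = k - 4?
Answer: 117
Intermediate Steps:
z(k, f) = -4 + k
P = -3 (P = -2 - 1 = -3)
m(E, B) = -3
W(s, a) = 1 (W(s, a) = -4 + 5 = 1)
l(u) = -2
C = -10 (C = -8 + (-2 + 4)*(-1) = -8 + 2*(-1) = -8 - 2 = -10)
M*(W(m(-1, -5), 8) + C) = -13*(1 - 10) = -13*(-9) = 117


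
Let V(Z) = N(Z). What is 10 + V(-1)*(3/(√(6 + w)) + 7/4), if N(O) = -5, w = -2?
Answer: -25/4 ≈ -6.2500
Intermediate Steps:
V(Z) = -5
10 + V(-1)*(3/(√(6 + w)) + 7/4) = 10 - 5*(3/(√(6 - 2)) + 7/4) = 10 - 5*(3/(√4) + 7*(¼)) = 10 - 5*(3/2 + 7/4) = 10 - 5*13/4 = 10 - 65/4 = -25/4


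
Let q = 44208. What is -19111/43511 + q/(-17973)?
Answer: -251890699/86891467 ≈ -2.8989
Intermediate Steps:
-19111/43511 + q/(-17973) = -19111/43511 + 44208/(-17973) = -19111*1/43511 + 44208*(-1/17973) = -19111/43511 - 4912/1997 = -251890699/86891467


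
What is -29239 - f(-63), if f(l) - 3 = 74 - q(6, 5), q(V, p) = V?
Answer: -29310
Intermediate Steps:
f(l) = 71 (f(l) = 3 + (74 - 1*6) = 3 + (74 - 6) = 3 + 68 = 71)
-29239 - f(-63) = -29239 - 1*71 = -29239 - 71 = -29310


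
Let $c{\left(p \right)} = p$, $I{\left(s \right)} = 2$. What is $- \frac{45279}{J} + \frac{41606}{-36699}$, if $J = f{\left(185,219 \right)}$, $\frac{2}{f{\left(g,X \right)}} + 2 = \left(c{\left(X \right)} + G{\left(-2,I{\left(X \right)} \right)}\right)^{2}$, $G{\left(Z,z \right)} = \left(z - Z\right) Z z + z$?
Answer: $- \frac{69829367927695}{73398} \approx -9.5138 \cdot 10^{8}$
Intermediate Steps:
$G{\left(Z,z \right)} = z + Z z \left(z - Z\right)$ ($G{\left(Z,z \right)} = Z \left(z - Z\right) z + z = Z z \left(z - Z\right) + z = z + Z z \left(z - Z\right)$)
$f{\left(g,X \right)} = \frac{2}{-2 + \left(-14 + X\right)^{2}}$ ($f{\left(g,X \right)} = \frac{2}{-2 + \left(X + 2 \left(1 - \left(-2\right)^{2} - 4\right)\right)^{2}} = \frac{2}{-2 + \left(X + 2 \left(1 - 4 - 4\right)\right)^{2}} = \frac{2}{-2 + \left(X + 2 \left(-7\right)\right)^{2}} = \frac{2}{-2 + \left(X - 14\right)^{2}} = \frac{2}{-2 + \left(-14 + X\right)^{2}}$)
$J = \frac{2}{42023}$ ($J = \frac{2}{-2 + \left(-14 + 219\right)^{2}} = \frac{2}{-2 + 205^{2}} = \frac{2}{-2 + 42025} = \frac{2}{42023} \approx 4.7593 \cdot 10^{-5}$)
$- \frac{45279}{J} + \frac{41606}{-36699} = - \frac{45279}{\frac{2}{42023}} + \frac{41606}{-36699} = \left(-45279\right) \frac{42023}{2} + 41606 \left(- \frac{1}{36699}\right) = - \frac{1902759417}{2} - \frac{41606}{36699} = - \frac{69829367927695}{73398}$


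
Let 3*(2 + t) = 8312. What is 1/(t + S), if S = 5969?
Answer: 3/26213 ≈ 0.00011445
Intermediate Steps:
t = 8306/3 (t = -2 + (⅓)*8312 = -2 + 8312/3 = 8306/3 ≈ 2768.7)
1/(t + S) = 1/(8306/3 + 5969) = 1/(26213/3) = 3/26213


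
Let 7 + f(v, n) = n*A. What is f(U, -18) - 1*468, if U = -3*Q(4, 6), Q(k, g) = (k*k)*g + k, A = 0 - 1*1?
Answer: -457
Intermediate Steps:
A = -1 (A = 0 - 1 = -1)
Q(k, g) = k + g*k**2 (Q(k, g) = k**2*g + k = g*k**2 + k = k + g*k**2)
U = -300 (U = -12*(1 + 6*4) = -12*(1 + 24) = -12*25 = -3*100 = -300)
f(v, n) = -7 - n (f(v, n) = -7 + n*(-1) = -7 - n)
f(U, -18) - 1*468 = (-7 - 1*(-18)) - 1*468 = (-7 + 18) - 468 = 11 - 468 = -457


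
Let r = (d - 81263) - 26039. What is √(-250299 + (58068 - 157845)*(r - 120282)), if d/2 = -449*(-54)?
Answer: √17869012185 ≈ 1.3368e+5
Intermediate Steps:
d = 48492 (d = 2*(-449*(-54)) = 2*24246 = 48492)
r = -58810 (r = (48492 - 81263) - 26039 = -32771 - 26039 = -58810)
√(-250299 + (58068 - 157845)*(r - 120282)) = √(-250299 + (58068 - 157845)*(-58810 - 120282)) = √(-250299 - 99777*(-179092)) = √(-250299 + 17869262484) = √17869012185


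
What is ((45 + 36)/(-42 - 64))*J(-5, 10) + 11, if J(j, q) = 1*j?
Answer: 1571/106 ≈ 14.821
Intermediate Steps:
J(j, q) = j
((45 + 36)/(-42 - 64))*J(-5, 10) + 11 = ((45 + 36)/(-42 - 64))*(-5) + 11 = (81/(-106))*(-5) + 11 = (81*(-1/106))*(-5) + 11 = -81/106*(-5) + 11 = 405/106 + 11 = 1571/106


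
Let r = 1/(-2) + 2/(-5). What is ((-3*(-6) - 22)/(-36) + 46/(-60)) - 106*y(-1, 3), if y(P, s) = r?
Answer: 8527/90 ≈ 94.744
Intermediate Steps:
r = -9/10 (r = 1*(-½) + 2*(-⅕) = -½ - ⅖ = -9/10 ≈ -0.90000)
y(P, s) = -9/10
((-3*(-6) - 22)/(-36) + 46/(-60)) - 106*y(-1, 3) = ((-3*(-6) - 22)/(-36) + 46/(-60)) - 106*(-9/10) = ((18 - 22)*(-1/36) + 46*(-1/60)) + 477/5 = (-4*(-1/36) - 23/30) + 477/5 = (⅑ - 23/30) + 477/5 = -59/90 + 477/5 = 8527/90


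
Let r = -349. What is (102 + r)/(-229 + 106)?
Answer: 247/123 ≈ 2.0081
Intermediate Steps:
(102 + r)/(-229 + 106) = (102 - 349)/(-229 + 106) = -247/(-123) = -247*(-1/123) = 247/123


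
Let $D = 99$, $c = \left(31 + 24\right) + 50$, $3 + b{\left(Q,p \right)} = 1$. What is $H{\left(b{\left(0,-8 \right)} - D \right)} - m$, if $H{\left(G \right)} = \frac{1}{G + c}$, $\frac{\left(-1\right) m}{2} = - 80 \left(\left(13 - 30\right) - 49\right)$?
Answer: $\frac{42241}{4} \approx 10560.0$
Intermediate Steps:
$b{\left(Q,p \right)} = -2$ ($b{\left(Q,p \right)} = -3 + 1 = -2$)
$c = 105$ ($c = 55 + 50 = 105$)
$m = -10560$ ($m = - 2 \left(- 80 \left(\left(13 - 30\right) - 49\right)\right) = - 2 \left(- 80 \left(-17 - 49\right)\right) = - 2 \left(\left(-80\right) \left(-66\right)\right) = \left(-2\right) 5280 = -10560$)
$H{\left(G \right)} = \frac{1}{105 + G}$ ($H{\left(G \right)} = \frac{1}{G + 105} = \frac{1}{105 + G}$)
$H{\left(b{\left(0,-8 \right)} - D \right)} - m = \frac{1}{105 - 101} - -10560 = \frac{1}{105 - 101} + 10560 = \frac{1}{4} + 10560 = \frac{42241}{4}$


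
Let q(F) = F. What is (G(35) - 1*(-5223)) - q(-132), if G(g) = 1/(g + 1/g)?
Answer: 6565265/1226 ≈ 5355.0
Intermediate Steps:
(G(35) - 1*(-5223)) - q(-132) = (35/(1 + 35²) - 1*(-5223)) - 1*(-132) = (35/(1 + 1225) + 5223) + 132 = (35/1226 + 5223) + 132 = 6403433/1226 + 132 = 6565265/1226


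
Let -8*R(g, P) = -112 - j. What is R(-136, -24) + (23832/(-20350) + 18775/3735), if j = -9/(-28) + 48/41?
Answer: 1259435997157/69805058400 ≈ 18.042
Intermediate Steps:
j = 1713/1148 (j = -9*(-1/28) + 48*(1/41) = 9/28 + 48/41 = 1713/1148 ≈ 1.4922)
R(g, P) = 130289/9184 (R(g, P) = -(-112 - 1*1713/1148)/8 = -(-112 - 1713/1148)/8 = -⅛*(-130289/1148) = 130289/9184)
R(-136, -24) + (23832/(-20350) + 18775/3735) = 130289/9184 + (23832/(-20350) + 18775/3735) = 130289/9184 + (23832*(-1/20350) + 18775*(1/3735)) = 130289/9184 + (-11916/10175 + 3755/747) = 130289/9184 + 29305873/7600725 = 1259435997157/69805058400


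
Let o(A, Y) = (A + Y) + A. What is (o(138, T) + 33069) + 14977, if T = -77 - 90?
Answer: 48155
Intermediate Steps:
T = -167
o(A, Y) = Y + 2*A
(o(138, T) + 33069) + 14977 = ((-167 + 2*138) + 33069) + 14977 = ((-167 + 276) + 33069) + 14977 = (109 + 33069) + 14977 = 33178 + 14977 = 48155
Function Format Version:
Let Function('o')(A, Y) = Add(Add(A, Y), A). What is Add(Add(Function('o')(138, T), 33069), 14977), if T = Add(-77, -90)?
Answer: 48155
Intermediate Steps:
T = -167
Function('o')(A, Y) = Add(Y, Mul(2, A))
Add(Add(Function('o')(138, T), 33069), 14977) = Add(Add(Add(-167, Mul(2, 138)), 33069), 14977) = Add(Add(Add(-167, 276), 33069), 14977) = Add(Add(109, 33069), 14977) = Add(33178, 14977) = 48155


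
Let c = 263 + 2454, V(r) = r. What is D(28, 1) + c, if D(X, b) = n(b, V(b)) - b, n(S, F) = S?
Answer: 2717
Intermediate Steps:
c = 2717
D(X, b) = 0 (D(X, b) = b - b = 0)
D(28, 1) + c = 0 + 2717 = 2717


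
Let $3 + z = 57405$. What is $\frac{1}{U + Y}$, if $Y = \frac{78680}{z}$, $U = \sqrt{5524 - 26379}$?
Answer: $\frac{225819468}{3436159936691} - \frac{823747401 i \sqrt{20855}}{17180799683455} \approx 6.5719 \cdot 10^{-5} - 0.006924 i$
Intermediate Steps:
$z = 57402$ ($z = -3 + 57405 = 57402$)
$U = i \sqrt{20855}$ ($U = \sqrt{-20855} = i \sqrt{20855} \approx 144.41 i$)
$Y = \frac{39340}{28701}$ ($Y = \frac{78680}{57402} = 78680 \cdot \frac{1}{57402} = \frac{39340}{28701} \approx 1.3707$)
$\frac{1}{U + Y} = \frac{1}{i \sqrt{20855} + \frac{39340}{28701}} = \frac{1}{\frac{39340}{28701} + i \sqrt{20855}}$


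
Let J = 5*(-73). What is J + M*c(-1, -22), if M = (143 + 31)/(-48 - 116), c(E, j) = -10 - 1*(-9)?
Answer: -29843/82 ≈ -363.94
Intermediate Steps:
c(E, j) = -1 (c(E, j) = -10 + 9 = -1)
J = -365
M = -87/82 (M = 174/(-164) = 174*(-1/164) = -87/82 ≈ -1.0610)
J + M*c(-1, -22) = -365 - 87/82*(-1) = -365 + 87/82 = -29843/82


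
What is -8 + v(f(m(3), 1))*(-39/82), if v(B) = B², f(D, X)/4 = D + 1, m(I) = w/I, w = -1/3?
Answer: -15512/1107 ≈ -14.013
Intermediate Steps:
w = -⅓ (w = -1*⅓ = -⅓ ≈ -0.33333)
m(I) = -1/(3*I)
f(D, X) = 4 + 4*D (f(D, X) = 4*(D + 1) = 4*(1 + D) = 4 + 4*D)
-8 + v(f(m(3), 1))*(-39/82) = -8 + (4 + 4*(-⅓/3))²*(-39/82) = -8 + (4 + 4*(-⅓*⅓))²*(-39*1/82) = -8 + (4 + 4*(-⅑))²*(-39/82) = -8 + (4 - 4/9)²*(-39/82) = -8 + (32/9)²*(-39/82) = -8 + (1024/81)*(-39/82) = -8 - 6656/1107 = -15512/1107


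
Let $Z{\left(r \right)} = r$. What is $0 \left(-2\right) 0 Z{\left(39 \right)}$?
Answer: $0$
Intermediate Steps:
$0 \left(-2\right) 0 Z{\left(39 \right)} = 0 \left(-2\right) 0 \cdot 39 = 0 \cdot 0 \cdot 39 = 0 \cdot 39 = 0$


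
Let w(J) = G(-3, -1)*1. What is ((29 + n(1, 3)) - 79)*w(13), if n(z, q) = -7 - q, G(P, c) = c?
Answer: 60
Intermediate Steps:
w(J) = -1 (w(J) = -1*1 = -1)
((29 + n(1, 3)) - 79)*w(13) = ((29 + (-7 - 1*3)) - 79)*(-1) = ((29 + (-7 - 3)) - 79)*(-1) = ((29 - 10) - 79)*(-1) = (19 - 79)*(-1) = -60*(-1) = 60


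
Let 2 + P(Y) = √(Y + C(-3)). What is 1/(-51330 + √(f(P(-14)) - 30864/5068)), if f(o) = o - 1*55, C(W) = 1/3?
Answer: 3801/(-195105330 + √3801*√(-239805 + 1267*I*√123)) ≈ -1.9482e-5 - 3.016e-9*I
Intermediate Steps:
C(W) = ⅓
P(Y) = -2 + √(⅓ + Y) (P(Y) = -2 + √(Y + ⅓) = -2 + √(⅓ + Y))
f(o) = -55 + o (f(o) = o - 55 = -55 + o)
1/(-51330 + √(f(P(-14)) - 30864/5068)) = 1/(-51330 + √((-55 + (-2 + √(3 + 9*(-14))/3)) - 30864/5068)) = 1/(-51330 + √((-55 + (-2 + √(3 - 126)/3)) - 30864*1/5068)) = 1/(-51330 + √((-55 + (-2 + √(-123)/3)) - 7716/1267)) = 1/(-51330 + √((-55 + (-2 + (I*√123)/3)) - 7716/1267)) = 1/(-51330 + √((-55 + (-2 + I*√123/3)) - 7716/1267)) = 1/(-51330 + √((-57 + I*√123/3) - 7716/1267)) = 1/(-51330 + √(-79935/1267 + I*√123/3))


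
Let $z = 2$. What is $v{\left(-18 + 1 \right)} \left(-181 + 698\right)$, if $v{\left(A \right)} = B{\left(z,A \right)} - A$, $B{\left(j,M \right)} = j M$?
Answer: $-8789$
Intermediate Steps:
$B{\left(j,M \right)} = M j$
$v{\left(A \right)} = A$ ($v{\left(A \right)} = A 2 - A = 2 A - A = A$)
$v{\left(-18 + 1 \right)} \left(-181 + 698\right) = \left(-18 + 1\right) \left(-181 + 698\right) = \left(-17\right) 517 = -8789$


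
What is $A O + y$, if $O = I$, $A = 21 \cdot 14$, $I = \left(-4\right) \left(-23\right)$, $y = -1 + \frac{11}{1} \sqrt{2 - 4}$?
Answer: $27047 + 11 i \sqrt{2} \approx 27047.0 + 15.556 i$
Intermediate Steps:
$y = -1 + 11 i \sqrt{2}$ ($y = -1 + 11 \cdot 1 \sqrt{-2} = -1 + 11 i \sqrt{2} \approx -1.0 + 15.556 i$)
$I = 92$
$A = 294$
$O = 92$
$A O + y = 294 \cdot 92 - \left(1 - 11 i \sqrt{2}\right) = 27048 - \left(1 - 11 i \sqrt{2}\right) = 27047 + 11 i \sqrt{2}$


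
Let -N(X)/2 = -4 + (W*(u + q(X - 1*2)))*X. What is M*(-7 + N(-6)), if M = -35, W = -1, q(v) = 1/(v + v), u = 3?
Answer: 4795/4 ≈ 1198.8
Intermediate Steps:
q(v) = 1/(2*v)
N(X) = 8 - 2*X*(-3 - 1/(2*(-2 + X))) (N(X) = -2*(-4 + (-(3 + 1/(2*(X - 1*2))))*X) = -2*(-4 + (-(3 + 1/(2*(X - 2))))*X) = -2*(-4 + (-(3 + 1/(2*(-2 + X))))*X) = -2*(-4 + (-3 - 1/(2*(-2 + X)))*X) = -2*(-4 + X*(-3 - 1/(2*(-2 + X)))) = 8 - 2*X*(-3 - 1/(2*(-2 + X))))
M*(-7 + N(-6)) = -35*(-7 + (-16 - 3*(-6) + 6*(-6)²)/(-2 - 6)) = -35*(-7 + (-16 + 18 + 6*36)/(-8)) = -35*(-7 - (-16 + 18 + 216)/8) = -35*(-7 - ⅛*218) = -35*(-7 - 109/4) = -35*(-137/4) = 4795/4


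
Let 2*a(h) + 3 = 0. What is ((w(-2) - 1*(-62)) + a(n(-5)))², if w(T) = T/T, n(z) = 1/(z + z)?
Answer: 15129/4 ≈ 3782.3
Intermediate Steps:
n(z) = 1/(2*z)
w(T) = 1
a(h) = -3/2 (a(h) = -3/2 + (½)*0 = -3/2 + 0 = -3/2)
((w(-2) - 1*(-62)) + a(n(-5)))² = ((1 - 1*(-62)) - 3/2)² = ((1 + 62) - 3/2)² = (63 - 3/2)² = (123/2)² = 15129/4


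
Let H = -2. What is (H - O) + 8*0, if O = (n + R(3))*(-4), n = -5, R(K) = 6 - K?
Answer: -10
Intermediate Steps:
O = 8 (O = (-5 + (6 - 1*3))*(-4) = (-5 + (6 - 3))*(-4) = (-5 + 3)*(-4) = -2*(-4) = 8)
(H - O) + 8*0 = (-2 - 1*8) + 8*0 = (-2 - 8) + 0 = -10 + 0 = -10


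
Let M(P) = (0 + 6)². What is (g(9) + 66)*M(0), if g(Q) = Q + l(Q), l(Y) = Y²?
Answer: 5616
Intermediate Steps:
g(Q) = Q + Q²
M(P) = 36 (M(P) = 6² = 36)
(g(9) + 66)*M(0) = (9*(1 + 9) + 66)*36 = (9*10 + 66)*36 = (90 + 66)*36 = 156*36 = 5616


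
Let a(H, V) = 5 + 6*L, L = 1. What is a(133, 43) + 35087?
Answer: 35098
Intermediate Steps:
a(H, V) = 11 (a(H, V) = 5 + 6*1 = 5 + 6 = 11)
a(133, 43) + 35087 = 11 + 35087 = 35098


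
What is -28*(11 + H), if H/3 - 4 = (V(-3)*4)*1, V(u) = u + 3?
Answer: -644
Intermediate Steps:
V(u) = 3 + u
H = 12 (H = 12 + 3*(((3 - 3)*4)*1) = 12 + 3*((0*4)*1) = 12 + 3*(0*1) = 12 + 3*0 = 12 + 0 = 12)
-28*(11 + H) = -28*(11 + 12) = -28*23 = -644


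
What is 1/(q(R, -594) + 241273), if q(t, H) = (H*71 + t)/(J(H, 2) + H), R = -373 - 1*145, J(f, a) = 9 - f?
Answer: 9/2128765 ≈ 4.2278e-6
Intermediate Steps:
R = -518 (R = -373 - 145 = -518)
q(t, H) = t/9 + 71*H/9 (q(t, H) = (H*71 + t)/((9 - H) + H) = (71*H + t)/9 = (t + 71*H)*(⅑) = t/9 + 71*H/9)
1/(q(R, -594) + 241273) = 1/(((⅑)*(-518) + (71/9)*(-594)) + 241273) = 1/((-518/9 - 4686) + 241273) = 1/(-42692/9 + 241273) = 1/(2128765/9) = 9/2128765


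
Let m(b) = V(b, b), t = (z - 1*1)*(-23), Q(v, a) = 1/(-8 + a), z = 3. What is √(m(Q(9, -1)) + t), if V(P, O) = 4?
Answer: I*√42 ≈ 6.4807*I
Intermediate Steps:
t = -46 (t = (3 - 1*1)*(-23) = (3 - 1)*(-23) = 2*(-23) = -46)
m(b) = 4
√(m(Q(9, -1)) + t) = √(4 - 46) = √(-42) = I*√42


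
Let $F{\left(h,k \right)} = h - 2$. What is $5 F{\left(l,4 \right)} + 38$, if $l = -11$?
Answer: $-27$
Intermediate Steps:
$F{\left(h,k \right)} = -2 + h$
$5 F{\left(l,4 \right)} + 38 = 5 \left(-2 - 11\right) + 38 = 5 \left(-13\right) + 38 = -65 + 38 = -27$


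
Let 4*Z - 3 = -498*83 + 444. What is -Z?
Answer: 40887/4 ≈ 10222.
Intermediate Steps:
Z = -40887/4 (Z = ¾ + (-498*83 + 444)/4 = ¾ + (-41334 + 444)/4 = ¾ + (¼)*(-40890) = ¾ - 20445/2 = -40887/4 ≈ -10222.)
-Z = -1*(-40887/4) = 40887/4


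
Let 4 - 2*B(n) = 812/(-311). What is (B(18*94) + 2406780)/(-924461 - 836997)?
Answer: -374254804/273906719 ≈ -1.3664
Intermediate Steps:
B(n) = 1028/311 (B(n) = 2 - 406/(-311) = 2 - 406*(-1)/311 = 2 - ½*(-812/311) = 2 + 406/311 = 1028/311)
(B(18*94) + 2406780)/(-924461 - 836997) = (1028/311 + 2406780)/(-924461 - 836997) = (748509608/311)/(-1761458) = (748509608/311)*(-1/1761458) = -374254804/273906719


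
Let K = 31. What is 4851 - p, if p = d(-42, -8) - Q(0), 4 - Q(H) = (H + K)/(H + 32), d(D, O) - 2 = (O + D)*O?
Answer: 142465/32 ≈ 4452.0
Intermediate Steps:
d(D, O) = 2 + O*(D + O) (d(D, O) = 2 + (O + D)*O = 2 + (D + O)*O = 2 + O*(D + O))
Q(H) = 4 - (31 + H)/(32 + H) (Q(H) = 4 - (H + 31)/(H + 32) = 4 - (31 + H)/(32 + H))
p = 12767/32 (p = (2 + (-8)² - 42*(-8)) - (97 + 3*0)/(32 + 0) = (2 + 64 + 336) - (97 + 0)/32 = 402 - 97/32 = 12767/32 ≈ 398.97)
4851 - p = 4851 - 1*12767/32 = 4851 - 12767/32 = 142465/32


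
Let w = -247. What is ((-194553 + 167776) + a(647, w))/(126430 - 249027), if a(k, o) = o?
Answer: 27024/122597 ≈ 0.22043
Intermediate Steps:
((-194553 + 167776) + a(647, w))/(126430 - 249027) = ((-194553 + 167776) - 247)/(126430 - 249027) = (-26777 - 247)/(-122597) = -27024*(-1/122597) = 27024/122597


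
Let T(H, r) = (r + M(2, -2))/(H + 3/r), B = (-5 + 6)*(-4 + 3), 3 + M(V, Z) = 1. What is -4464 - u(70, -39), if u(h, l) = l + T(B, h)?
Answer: -291715/67 ≈ -4354.0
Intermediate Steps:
M(V, Z) = -2 (M(V, Z) = -3 + 1 = -2)
B = -1 (B = 1*(-1) = -1)
T(H, r) = (-2 + r)/(H + 3/r) (T(H, r) = (r - 2)/(H + 3/r) = (-2 + r)/(H + 3/r))
u(h, l) = l + h*(-2 + h)/(3 - h)
-4464 - u(70, -39) = -4464 - (-39*(-3 + 70) - 1*70*(-2 + 70))/(-3 + 70) = -4464 - (-39*67 - 1*70*68)/67 = -4464 - (-2613 - 4760)/67 = -4464 - (-7373)/67 = -4464 - 1*(-7373/67) = -4464 + 7373/67 = -291715/67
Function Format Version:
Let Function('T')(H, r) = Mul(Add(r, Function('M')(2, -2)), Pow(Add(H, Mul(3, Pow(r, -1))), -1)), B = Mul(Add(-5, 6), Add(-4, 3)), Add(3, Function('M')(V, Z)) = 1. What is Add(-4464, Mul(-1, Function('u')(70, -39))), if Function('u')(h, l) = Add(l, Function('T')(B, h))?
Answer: Rational(-291715, 67) ≈ -4354.0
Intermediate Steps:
Function('M')(V, Z) = -2 (Function('M')(V, Z) = Add(-3, 1) = -2)
B = -1 (B = Mul(1, -1) = -1)
Function('T')(H, r) = Mul(Pow(Add(H, Mul(3, Pow(r, -1))), -1), Add(-2, r)) (Function('T')(H, r) = Mul(Add(r, -2), Pow(Add(H, Mul(3, Pow(r, -1))), -1)) = Mul(Add(-2, r), Pow(Add(H, Mul(3, Pow(r, -1))), -1)) = Mul(Pow(Add(H, Mul(3, Pow(r, -1))), -1), Add(-2, r)))
Function('u')(h, l) = Add(l, Mul(h, Pow(Add(3, Mul(-1, h)), -1), Add(-2, h)))
Add(-4464, Mul(-1, Function('u')(70, -39))) = Add(-4464, Mul(-1, Mul(Pow(Add(-3, 70), -1), Add(Mul(-39, Add(-3, 70)), Mul(-1, 70, Add(-2, 70)))))) = Add(-4464, Mul(-1, Mul(Pow(67, -1), Add(Mul(-39, 67), Mul(-1, 70, 68))))) = Add(-4464, Mul(-1, Mul(Rational(1, 67), Add(-2613, -4760)))) = Add(-4464, Mul(-1, Mul(Rational(1, 67), -7373))) = Add(-4464, Mul(-1, Rational(-7373, 67))) = Add(-4464, Rational(7373, 67)) = Rational(-291715, 67)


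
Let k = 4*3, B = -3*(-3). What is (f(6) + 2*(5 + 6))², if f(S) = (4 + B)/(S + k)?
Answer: 167281/324 ≈ 516.30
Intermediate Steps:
B = 9
k = 12
f(S) = 13/(12 + S) (f(S) = (4 + 9)/(S + 12) = 13/(12 + S))
(f(6) + 2*(5 + 6))² = (13/(12 + 6) + 2*(5 + 6))² = (13/18 + 2*11)² = (13*(1/18) + 22)² = (13/18 + 22)² = (409/18)² = 167281/324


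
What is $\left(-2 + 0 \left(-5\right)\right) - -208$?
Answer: $206$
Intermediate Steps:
$\left(-2 + 0 \left(-5\right)\right) - -208 = \left(-2 + 0\right) + 208 = -2 + 208 = 206$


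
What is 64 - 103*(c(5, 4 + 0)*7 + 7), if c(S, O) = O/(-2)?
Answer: 785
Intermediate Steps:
c(S, O) = -O/2 (c(S, O) = O*(-½) = -O/2)
64 - 103*(c(5, 4 + 0)*7 + 7) = 64 - 103*(-(4 + 0)/2*7 + 7) = 64 - 103*(-½*4*7 + 7) = 64 - 103*(-2*7 + 7) = 64 - 103*(-14 + 7) = 64 - 103*(-7) = 64 + 721 = 785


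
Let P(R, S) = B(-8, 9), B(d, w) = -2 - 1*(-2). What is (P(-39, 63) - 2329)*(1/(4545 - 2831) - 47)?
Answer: 187617253/1714 ≈ 1.0946e+5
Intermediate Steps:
B(d, w) = 0 (B(d, w) = -2 + 2 = 0)
P(R, S) = 0
(P(-39, 63) - 2329)*(1/(4545 - 2831) - 47) = (0 - 2329)*(1/(4545 - 2831) - 47) = -2329*(1/1714 - 47) = -2329*(-80557/1714) = 187617253/1714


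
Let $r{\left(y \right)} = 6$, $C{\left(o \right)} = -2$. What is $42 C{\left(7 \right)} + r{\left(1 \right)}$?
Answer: $-78$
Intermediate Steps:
$42 C{\left(7 \right)} + r{\left(1 \right)} = 42 \left(-2\right) + 6 = -84 + 6 = -78$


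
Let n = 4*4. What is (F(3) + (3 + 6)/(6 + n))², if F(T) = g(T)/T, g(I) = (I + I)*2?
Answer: 9409/484 ≈ 19.440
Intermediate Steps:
n = 16
g(I) = 4*I (g(I) = (2*I)*2 = 4*I)
F(T) = 4 (F(T) = (4*T)/T = 4)
(F(3) + (3 + 6)/(6 + n))² = (4 + (3 + 6)/(6 + 16))² = (4 + 9/22)² = (97/22)² = 9409/484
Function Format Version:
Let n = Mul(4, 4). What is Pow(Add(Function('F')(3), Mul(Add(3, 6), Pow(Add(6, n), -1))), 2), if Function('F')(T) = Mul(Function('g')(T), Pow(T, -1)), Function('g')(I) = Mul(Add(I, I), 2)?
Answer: Rational(9409, 484) ≈ 19.440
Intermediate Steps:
n = 16
Function('g')(I) = Mul(4, I) (Function('g')(I) = Mul(Mul(2, I), 2) = Mul(4, I))
Function('F')(T) = 4 (Function('F')(T) = Mul(Mul(4, T), Pow(T, -1)) = 4)
Pow(Add(Function('F')(3), Mul(Add(3, 6), Pow(Add(6, n), -1))), 2) = Pow(Add(4, Mul(Add(3, 6), Pow(Add(6, 16), -1))), 2) = Pow(Add(4, Mul(9, Pow(22, -1))), 2) = Pow(Add(4, Mul(9, Rational(1, 22))), 2) = Pow(Add(4, Rational(9, 22)), 2) = Pow(Rational(97, 22), 2) = Rational(9409, 484)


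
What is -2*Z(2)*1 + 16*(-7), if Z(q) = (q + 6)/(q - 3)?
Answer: -96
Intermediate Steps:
Z(q) = (6 + q)/(-3 + q)
-2*Z(2)*1 + 16*(-7) = -2*(6 + 2)/(-3 + 2)*1 + 16*(-7) = -2*8/(-1)*1 - 112 = -(-2)*8*1 - 112 = -2*(-8)*1 - 112 = 16*1 - 112 = 16 - 112 = -96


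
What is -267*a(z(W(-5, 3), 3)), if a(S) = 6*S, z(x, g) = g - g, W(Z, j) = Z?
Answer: 0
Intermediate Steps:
z(x, g) = 0
-267*a(z(W(-5, 3), 3)) = -1602*0 = -267*0 = 0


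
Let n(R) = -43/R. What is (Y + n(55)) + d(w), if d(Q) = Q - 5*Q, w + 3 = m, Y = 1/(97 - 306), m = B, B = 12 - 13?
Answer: 15898/1045 ≈ 15.213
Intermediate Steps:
B = -1
m = -1
Y = -1/209 (Y = 1/(-209) = -1/209 ≈ -0.0047847)
w = -4 (w = -3 - 1 = -4)
d(Q) = -4*Q
(Y + n(55)) + d(w) = (-1/209 - 43/55) - 4*(-4) = (-1/209 - 43*1/55) + 16 = (-1/209 - 43/55) + 16 = -822/1045 + 16 = 15898/1045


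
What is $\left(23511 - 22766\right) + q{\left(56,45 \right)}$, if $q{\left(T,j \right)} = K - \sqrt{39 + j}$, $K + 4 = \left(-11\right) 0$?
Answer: $741 - 2 \sqrt{21} \approx 731.83$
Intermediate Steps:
$K = -4$ ($K = -4 - 0 = -4 + 0 = -4$)
$q{\left(T,j \right)} = -4 - \sqrt{39 + j}$
$\left(23511 - 22766\right) + q{\left(56,45 \right)} = \left(23511 - 22766\right) - \left(4 + \sqrt{39 + 45}\right) = 745 - \left(4 + \sqrt{84}\right) = 745 - \left(4 + 2 \sqrt{21}\right) = 741 - 2 \sqrt{21}$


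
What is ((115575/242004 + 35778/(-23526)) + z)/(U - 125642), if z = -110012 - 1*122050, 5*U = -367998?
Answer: 5477713538425/4702982407872 ≈ 1.1647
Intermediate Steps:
U = -367998/5 (U = (⅕)*(-367998) = -367998/5 ≈ -73600.)
z = -232062 (z = -110012 - 122050 = -232062)
((115575/242004 + 35778/(-23526)) + z)/(U - 125642) = ((115575/242004 + 35778/(-23526)) - 232062)/(-367998/5 - 125642) = ((115575*(1/242004) + 35778*(-1/23526)) - 232062)/(-996208/5) = ((575/1204 - 5963/3921) - 232062)*(-5/996208) = (-4924877/4720884 - 232062)*(-5/996208) = -1095542707685/4720884*(-5/996208) = 5477713538425/4702982407872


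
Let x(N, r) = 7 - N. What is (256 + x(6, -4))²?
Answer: 66049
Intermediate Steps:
(256 + x(6, -4))² = (256 + (7 - 1*6))² = (256 + (7 - 6))² = (256 + 1)² = 257² = 66049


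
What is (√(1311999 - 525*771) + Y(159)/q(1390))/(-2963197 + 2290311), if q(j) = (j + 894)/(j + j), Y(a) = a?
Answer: -110505/384217906 - √226806/336443 ≈ -0.0017031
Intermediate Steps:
q(j) = (894 + j)/(2*j) (q(j) = (894 + j)/((2*j)) = (894 + j)*(1/(2*j)) = (894 + j)/(2*j))
(√(1311999 - 525*771) + Y(159)/q(1390))/(-2963197 + 2290311) = (√(1311999 - 525*771) + 159/(((½)*(894 + 1390)/1390)))/(-2963197 + 2290311) = (√(1311999 - 404775) + 159/(((½)*(1/1390)*2284)))/(-672886) = (√907224 + 159/(571/695))*(-1/672886) = (2*√226806 + 159*(695/571))*(-1/672886) = (2*√226806 + 110505/571)*(-1/672886) = (110505/571 + 2*√226806)*(-1/672886) = -110505/384217906 - √226806/336443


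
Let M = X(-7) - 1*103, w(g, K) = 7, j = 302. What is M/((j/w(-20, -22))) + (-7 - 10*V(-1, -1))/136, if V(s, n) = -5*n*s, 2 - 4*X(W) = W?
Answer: -5183/2567 ≈ -2.0191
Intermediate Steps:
X(W) = ½ - W/4
V(s, n) = -5*n*s
M = -403/4 (M = (½ - ¼*(-7)) - 1*103 = (½ + 7/4) - 103 = 9/4 - 103 = -403/4 ≈ -100.75)
M/((j/w(-20, -22))) + (-7 - 10*V(-1, -1))/136 = -403/(4*(302/7)) + (-7 - (-50)*(-1)*(-1))/136 = -403/(4*(302*(⅐))) + (-7 - 10*(-5))*(1/136) = -403/(4*302/7) + (-7 + 50)*(1/136) = -403/4*7/302 + 43*(1/136) = -2821/1208 + 43/136 = -5183/2567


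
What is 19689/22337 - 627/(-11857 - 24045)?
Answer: 720879777/801942974 ≈ 0.89892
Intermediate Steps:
19689/22337 - 627/(-11857 - 24045) = 19689*(1/22337) - 627/(-35902) = 19689/22337 - 627*(-1/35902) = 19689/22337 + 627/35902 = 720879777/801942974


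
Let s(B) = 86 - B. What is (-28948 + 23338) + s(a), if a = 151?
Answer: -5675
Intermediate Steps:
(-28948 + 23338) + s(a) = (-28948 + 23338) + (86 - 1*151) = -5610 + (86 - 151) = -5610 - 65 = -5675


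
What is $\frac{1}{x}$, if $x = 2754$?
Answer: $\frac{1}{2754} \approx 0.00036311$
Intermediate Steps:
$\frac{1}{x} = \frac{1}{2754}$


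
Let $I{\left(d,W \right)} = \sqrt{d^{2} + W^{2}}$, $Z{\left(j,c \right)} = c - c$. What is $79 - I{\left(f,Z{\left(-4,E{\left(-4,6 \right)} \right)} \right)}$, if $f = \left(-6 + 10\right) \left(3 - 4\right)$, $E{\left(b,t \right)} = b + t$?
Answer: $75$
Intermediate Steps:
$f = -4$ ($f = 4 \left(-1\right) = -4$)
$Z{\left(j,c \right)} = 0$
$I{\left(d,W \right)} = \sqrt{W^{2} + d^{2}}$
$79 - I{\left(f,Z{\left(-4,E{\left(-4,6 \right)} \right)} \right)} = 79 - \sqrt{0^{2} + \left(-4\right)^{2}} = 79 - \sqrt{0 + 16} = 79 - \sqrt{16} = 79 - 4 = 75$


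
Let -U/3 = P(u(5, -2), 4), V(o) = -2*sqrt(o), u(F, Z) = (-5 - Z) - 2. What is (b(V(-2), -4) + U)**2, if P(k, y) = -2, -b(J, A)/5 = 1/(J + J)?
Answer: 1127/32 - 15*I*sqrt(2)/2 ≈ 35.219 - 10.607*I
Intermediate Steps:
u(F, Z) = -7 - Z
b(J, A) = -5/(2*J) (b(J, A) = -5/(J + J) = -5*1/(2*J) = -5/(2*J))
U = 6 (U = -3*(-2) = 6)
(b(V(-2), -4) + U)**2 = (-5*I*sqrt(2)/4/2 + 6)**2 = (-5*I*sqrt(2)/8 + 6)**2 = (6 - 5*I*sqrt(2)/8)**2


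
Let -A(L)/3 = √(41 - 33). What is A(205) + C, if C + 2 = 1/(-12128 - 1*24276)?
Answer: -72809/36404 - 6*√2 ≈ -10.485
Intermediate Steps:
A(L) = -6*√2 (A(L) = -3*√(41 - 33) = -6*√2)
C = -72809/36404 (C = -2 + 1/(-12128 - 1*24276) = -2 + 1/(-12128 - 24276) = -2 + 1/(-36404) = -2 - 1/36404 = -72809/36404 ≈ -2.0000)
A(205) + C = -6*√2 - 72809/36404 = -72809/36404 - 6*√2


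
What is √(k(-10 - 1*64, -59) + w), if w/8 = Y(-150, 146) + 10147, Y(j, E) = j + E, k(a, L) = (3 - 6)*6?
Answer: 3*√9014 ≈ 284.83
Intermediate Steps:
k(a, L) = -18 (k(a, L) = -3*6 = -18)
Y(j, E) = E + j
w = 81144 (w = 8*((146 - 150) + 10147) = 8*(-4 + 10147) = 8*10143 = 81144)
√(k(-10 - 1*64, -59) + w) = √(-18 + 81144) = √81126 = 3*√9014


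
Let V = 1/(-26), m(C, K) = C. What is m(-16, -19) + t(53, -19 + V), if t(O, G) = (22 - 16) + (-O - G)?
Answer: -1143/26 ≈ -43.962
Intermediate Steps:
V = -1/26 ≈ -0.038462
t(O, G) = 6 - G - O (t(O, G) = 6 + (-G - O) = 6 - G - O)
m(-16, -19) + t(53, -19 + V) = -16 + (6 - (-19 - 1/26) - 1*53) = -16 + (6 - 1*(-495/26) - 53) = -16 + (6 + 495/26 - 53) = -16 - 727/26 = -1143/26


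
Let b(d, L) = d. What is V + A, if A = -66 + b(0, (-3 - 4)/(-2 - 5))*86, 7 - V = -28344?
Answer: 28285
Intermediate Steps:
V = 28351 (V = 7 - 1*(-28344) = 7 + 28344 = 28351)
A = -66 (A = -66 + 0*86 = -66 + 0 = -66)
V + A = 28351 - 66 = 28285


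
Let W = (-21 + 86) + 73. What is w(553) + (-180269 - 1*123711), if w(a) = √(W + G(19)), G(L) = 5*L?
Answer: -303980 + √233 ≈ -3.0397e+5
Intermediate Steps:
W = 138 (W = 65 + 73 = 138)
w(a) = √233 (w(a) = √(138 + 5*19) = √(138 + 95) = √233)
w(553) + (-180269 - 1*123711) = √233 + (-180269 - 1*123711) = √233 + (-180269 - 123711) = √233 - 303980 = -303980 + √233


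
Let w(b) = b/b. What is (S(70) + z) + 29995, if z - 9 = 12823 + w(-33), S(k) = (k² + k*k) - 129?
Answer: 52499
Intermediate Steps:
w(b) = 1
S(k) = -129 + 2*k² (S(k) = (k² + k²) - 129 = 2*k² - 129 = -129 + 2*k²)
z = 12833 (z = 9 + (12823 + 1) = 9 + 12824 = 12833)
(S(70) + z) + 29995 = ((-129 + 2*70²) + 12833) + 29995 = ((-129 + 2*4900) + 12833) + 29995 = ((-129 + 9800) + 12833) + 29995 = (9671 + 12833) + 29995 = 22504 + 29995 = 52499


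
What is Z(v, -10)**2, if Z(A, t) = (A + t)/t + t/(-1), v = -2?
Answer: 3136/25 ≈ 125.44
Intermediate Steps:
Z(A, t) = -t + (A + t)/t (Z(A, t) = (A + t)/t + t*(-1) = (A + t)/t - t = -t + (A + t)/t)
Z(v, -10)**2 = (1 - 1*(-10) - 2/(-10))**2 = (1 + 10 - 2*(-1/10))**2 = (1 + 10 + 1/5)**2 = (56/5)**2 = 3136/25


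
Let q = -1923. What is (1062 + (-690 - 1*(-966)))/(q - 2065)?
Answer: -669/1994 ≈ -0.33551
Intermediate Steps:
(1062 + (-690 - 1*(-966)))/(q - 2065) = (1062 + (-690 - 1*(-966)))/(-1923 - 2065) = (1062 + (-690 + 966))/(-3988) = (1062 + 276)*(-1/3988) = 1338*(-1/3988) = -669/1994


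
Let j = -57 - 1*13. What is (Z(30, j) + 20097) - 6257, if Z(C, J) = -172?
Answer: 13668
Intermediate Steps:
j = -70 (j = -57 - 13 = -70)
(Z(30, j) + 20097) - 6257 = (-172 + 20097) - 6257 = 19925 - 6257 = 13668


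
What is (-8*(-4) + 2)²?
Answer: 1156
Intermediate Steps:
(-8*(-4) + 2)² = (32 + 2)² = 34² = 1156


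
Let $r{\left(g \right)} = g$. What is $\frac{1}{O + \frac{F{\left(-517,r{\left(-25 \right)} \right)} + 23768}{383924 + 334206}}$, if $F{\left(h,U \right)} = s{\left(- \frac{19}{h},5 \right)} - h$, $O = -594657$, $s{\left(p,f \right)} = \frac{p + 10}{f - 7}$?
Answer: $- \frac{742546420}{441560401372439} \approx -1.6816 \cdot 10^{-6}$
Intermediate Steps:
$s{\left(p,f \right)} = \frac{10 + p}{-7 + f}$
$F{\left(h,U \right)} = -5 - h + \frac{19}{2 h}$ ($F{\left(h,U \right)} = \frac{10 - \frac{19}{h}}{-7 + 5} - h = \frac{10 - \frac{19}{h}}{-2} - h = - \frac{10 - \frac{19}{h}}{2} - h = \left(-5 + \frac{19}{2 h}\right) - h = -5 - h + \frac{19}{2 h}$)
$\frac{1}{O + \frac{F{\left(-517,r{\left(-25 \right)} \right)} + 23768}{383924 + 334206}} = \frac{1}{-594657 + \frac{\left(-5 - -517 + \frac{19}{2 \left(-517\right)}\right) + 23768}{383924 + 334206}} = \frac{1}{-594657 + \frac{\left(-5 + 517 + \frac{19}{2} \left(- \frac{1}{517}\right)\right) + 23768}{718130}} = \frac{1}{-594657 + \left(\left(-5 + 517 - \frac{19}{1034}\right) + 23768\right) \frac{1}{718130}} = \frac{1}{-594657 + \left(\frac{529389}{1034} + 23768\right) \frac{1}{718130}} = \frac{1}{-594657 + \frac{25105501}{1034} \cdot \frac{1}{718130}} = \frac{1}{-594657 + \frac{25105501}{742546420}} = \frac{1}{- \frac{441560401372439}{742546420}} = - \frac{742546420}{441560401372439}$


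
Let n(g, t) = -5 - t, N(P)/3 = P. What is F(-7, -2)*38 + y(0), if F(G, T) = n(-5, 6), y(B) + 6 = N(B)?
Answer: -424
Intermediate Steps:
N(P) = 3*P
y(B) = -6 + 3*B
F(G, T) = -11 (F(G, T) = -5 - 1*6 = -5 - 6 = -11)
F(-7, -2)*38 + y(0) = -11*38 + (-6 + 3*0) = -418 + (-6 + 0) = -418 - 6 = -424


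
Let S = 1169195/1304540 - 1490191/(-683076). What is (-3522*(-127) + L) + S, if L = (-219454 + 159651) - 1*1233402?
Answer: -9422356498301756/11138749563 ≈ -8.4591e+5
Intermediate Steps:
L = -1293205 (L = -59803 - 1233402 = -1293205)
S = 34283285137/11138749563 (S = 1169195*(1/1304540) - 1490191*(-1/683076) = 233839/260908 + 1490191/683076 = 34283285137/11138749563 ≈ 3.0778)
(-3522*(-127) + L) + S = (-3522*(-127) - 1293205) + 34283285137/11138749563 = (447294 - 1293205) + 34283285137/11138749563 = -845911 + 34283285137/11138749563 = -9422356498301756/11138749563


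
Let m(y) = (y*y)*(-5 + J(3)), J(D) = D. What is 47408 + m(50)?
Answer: 42408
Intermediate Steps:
m(y) = -2*y² (m(y) = (y*y)*(-5 + 3) = y²*(-2) = -2*y²)
47408 + m(50) = 47408 - 2*50² = 47408 - 2*2500 = 47408 - 5000 = 42408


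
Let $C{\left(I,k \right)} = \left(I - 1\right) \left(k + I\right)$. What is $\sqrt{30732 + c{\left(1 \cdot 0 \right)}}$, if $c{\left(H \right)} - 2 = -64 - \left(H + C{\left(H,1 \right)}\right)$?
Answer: $\sqrt{30671} \approx 175.13$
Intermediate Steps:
$C{\left(I,k \right)} = \left(-1 + I\right) \left(I + k\right)$
$c{\left(H \right)} = -61 - H - H^{2}$ ($c{\left(H \right)} = 2 - \left(64 - 1 + H^{2} + H 1\right) = 2 - \left(63 + H + H^{2}\right) = -61 - H - H^{2}$)
$\sqrt{30732 + c{\left(1 \cdot 0 \right)}} = \sqrt{30732 - \left(61 + 0 + \left(1 \cdot 0\right)^{2}\right)} = \sqrt{30732 - 61} = \sqrt{30671}$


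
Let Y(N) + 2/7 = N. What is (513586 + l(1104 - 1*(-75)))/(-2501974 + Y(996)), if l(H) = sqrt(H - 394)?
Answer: -1797551/8753424 - 7*sqrt(785)/17506848 ≈ -0.20537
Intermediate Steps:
Y(N) = -2/7 + N
l(H) = sqrt(-394 + H)
(513586 + l(1104 - 1*(-75)))/(-2501974 + Y(996)) = (513586 + sqrt(-394 + (1104 - 1*(-75))))/(-2501974 + (-2/7 + 996)) = (513586 + sqrt(-394 + (1104 + 75)))/(-2501974 + 6970/7) = (513586 + sqrt(-394 + 1179))/(-17506848/7) = (513586 + sqrt(785))*(-7/17506848) = -1797551/8753424 - 7*sqrt(785)/17506848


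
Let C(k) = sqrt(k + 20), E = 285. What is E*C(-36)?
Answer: 1140*I ≈ 1140.0*I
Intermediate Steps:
C(k) = sqrt(20 + k)
E*C(-36) = 285*sqrt(20 - 36) = 285*sqrt(-16) = 285*(4*I) = 1140*I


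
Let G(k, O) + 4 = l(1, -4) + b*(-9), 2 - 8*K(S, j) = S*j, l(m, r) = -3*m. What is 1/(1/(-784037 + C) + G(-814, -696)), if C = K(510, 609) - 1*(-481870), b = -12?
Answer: 681981/68880079 ≈ 0.0099010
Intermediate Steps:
K(S, j) = 1/4 - S*j/8
G(k, O) = 101 (G(k, O) = -4 + (-3*1 - 12*(-9)) = -4 + (-3 + 108) = -4 + 105 = 101)
C = 886093/2 (C = (1/4 - 1/8*510*609) - 1*(-481870) = (1/4 - 155295/4) + 481870 = -77647/2 + 481870 = 886093/2 ≈ 4.4305e+5)
1/(1/(-784037 + C) + G(-814, -696)) = 1/(1/(-784037 + 886093/2) + 101) = 1/(1/(-681981/2) + 101) = 1/(-2/681981 + 101) = 1/(68880079/681981) = 681981/68880079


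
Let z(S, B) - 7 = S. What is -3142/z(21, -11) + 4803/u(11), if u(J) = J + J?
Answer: 8170/77 ≈ 106.10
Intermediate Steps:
u(J) = 2*J
z(S, B) = 7 + S
-3142/z(21, -11) + 4803/u(11) = -3142/(7 + 21) + 4803/((2*11)) = -3142/28 + 4803/22 = -3142*1/28 + 4803*(1/22) = -1571/14 + 4803/22 = 8170/77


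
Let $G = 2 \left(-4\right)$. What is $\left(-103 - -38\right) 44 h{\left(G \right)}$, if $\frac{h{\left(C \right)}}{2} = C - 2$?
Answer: $57200$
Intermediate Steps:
$G = -8$
$h{\left(C \right)} = -4 + 2 C$ ($h{\left(C \right)} = 2 \left(C - 2\right) = 2 \left(-2 + C\right) = -4 + 2 C$)
$\left(-103 - -38\right) 44 h{\left(G \right)} = \left(-103 - -38\right) 44 \left(-4 + 2 \left(-8\right)\right) = \left(-103 + 38\right) 44 \left(-4 - 16\right) = \left(-65\right) 44 \left(-20\right) = \left(-2860\right) \left(-20\right) = 57200$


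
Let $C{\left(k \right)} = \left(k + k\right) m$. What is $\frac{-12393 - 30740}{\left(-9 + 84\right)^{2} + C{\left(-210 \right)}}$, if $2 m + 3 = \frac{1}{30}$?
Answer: $- \frac{43133}{6248} \approx -6.9035$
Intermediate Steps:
$m = - \frac{89}{60}$ ($m = - \frac{3}{2} + \frac{1}{2 \cdot 30} = - \frac{3}{2} + \frac{1}{2} \cdot \frac{1}{30} = - \frac{3}{2} + \frac{1}{60} = - \frac{89}{60} \approx -1.4833$)
$C{\left(k \right)} = - \frac{89 k}{30}$ ($C{\left(k \right)} = \left(k + k\right) \left(- \frac{89}{60}\right) = 2 k \left(- \frac{89}{60}\right) = - \frac{89 k}{30}$)
$\frac{-12393 - 30740}{\left(-9 + 84\right)^{2} + C{\left(-210 \right)}} = \frac{-12393 - 30740}{\left(-9 + 84\right)^{2} - -623} = - \frac{43133}{75^{2} + 623} = - \frac{43133}{5625 + 623} = - \frac{43133}{6248}$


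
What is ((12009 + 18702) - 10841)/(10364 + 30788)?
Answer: 9935/20576 ≈ 0.48284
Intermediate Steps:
((12009 + 18702) - 10841)/(10364 + 30788) = (30711 - 10841)/41152 = 19870*(1/41152) = 9935/20576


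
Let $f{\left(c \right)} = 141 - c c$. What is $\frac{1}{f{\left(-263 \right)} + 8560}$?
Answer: $- \frac{1}{60468} \approx -1.6538 \cdot 10^{-5}$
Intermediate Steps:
$f{\left(c \right)} = 141 - c^{2}$
$\frac{1}{f{\left(-263 \right)} + 8560} = \frac{1}{\left(141 - \left(-263\right)^{2}\right) + 8560} = \frac{1}{\left(141 - 69169\right) + 8560} = \frac{1}{-69028 + 8560} = \frac{1}{-60468} = - \frac{1}{60468}$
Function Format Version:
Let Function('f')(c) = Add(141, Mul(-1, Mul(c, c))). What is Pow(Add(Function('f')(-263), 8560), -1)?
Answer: Rational(-1, 60468) ≈ -1.6538e-5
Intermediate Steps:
Function('f')(c) = Add(141, Mul(-1, Pow(c, 2)))
Pow(Add(Function('f')(-263), 8560), -1) = Pow(Add(Add(141, Mul(-1, Pow(-263, 2))), 8560), -1) = Pow(Add(Add(141, Mul(-1, 69169)), 8560), -1) = Pow(Add(Add(141, -69169), 8560), -1) = Pow(Add(-69028, 8560), -1) = Pow(-60468, -1) = Rational(-1, 60468)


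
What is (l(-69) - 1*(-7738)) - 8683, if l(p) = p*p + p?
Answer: 3747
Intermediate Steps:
l(p) = p + p² (l(p) = p² + p = p + p²)
(l(-69) - 1*(-7738)) - 8683 = (-69*(1 - 69) - 1*(-7738)) - 8683 = (-69*(-68) + 7738) - 8683 = (4692 + 7738) - 8683 = 12430 - 8683 = 3747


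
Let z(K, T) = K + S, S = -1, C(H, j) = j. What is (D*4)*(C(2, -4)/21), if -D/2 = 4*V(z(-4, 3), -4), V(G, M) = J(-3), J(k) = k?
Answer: -128/7 ≈ -18.286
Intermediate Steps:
z(K, T) = -1 + K (z(K, T) = K - 1 = -1 + K)
V(G, M) = -3
D = 24 (D = -8*(-3) = -2*(-12) = 24)
(D*4)*(C(2, -4)/21) = (24*4)*(-4/21) = 96*(-4*1/21) = 96*(-4/21) = -128/7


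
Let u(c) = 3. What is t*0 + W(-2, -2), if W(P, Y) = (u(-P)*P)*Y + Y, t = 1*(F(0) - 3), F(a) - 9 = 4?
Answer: 10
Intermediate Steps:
F(a) = 13 (F(a) = 9 + 4 = 13)
t = 10 (t = 1*(13 - 3) = 1*10 = 10)
W(P, Y) = Y + 3*P*Y (W(P, Y) = (3*P)*Y + Y = 3*P*Y + Y = Y + 3*P*Y)
t*0 + W(-2, -2) = 10*0 - 2*(1 + 3*(-2)) = 0 - 2*(1 - 6) = 0 - 2*(-5) = 0 + 10 = 10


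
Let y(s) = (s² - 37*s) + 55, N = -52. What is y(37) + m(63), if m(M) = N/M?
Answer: 3413/63 ≈ 54.175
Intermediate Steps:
y(s) = 55 + s² - 37*s
m(M) = -52/M
y(37) + m(63) = (55 + 37² - 37*37) - 52/63 = (55 + 1369 - 1369) - 52*1/63 = 55 - 52/63 = 3413/63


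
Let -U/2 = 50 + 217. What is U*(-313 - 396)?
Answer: 378606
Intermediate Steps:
U = -534 (U = -2*(50 + 217) = -2*267 = -534)
U*(-313 - 396) = -534*(-313 - 396) = -534*(-709) = 378606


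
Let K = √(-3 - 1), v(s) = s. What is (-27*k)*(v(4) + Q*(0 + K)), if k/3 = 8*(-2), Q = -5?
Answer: 5184 - 12960*I ≈ 5184.0 - 12960.0*I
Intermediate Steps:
k = -48 (k = 3*(8*(-2)) = 3*(-16) = -48)
K = 2*I (K = √(-4) = 2*I ≈ 2.0*I)
(-27*k)*(v(4) + Q*(0 + K)) = (-27*(-48))*(4 - 5*(0 + 2*I)) = 1296*(4 - 10*I) = 5184 - 12960*I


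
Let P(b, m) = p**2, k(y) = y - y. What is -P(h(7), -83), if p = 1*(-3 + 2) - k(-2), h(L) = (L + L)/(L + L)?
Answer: -1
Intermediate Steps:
k(y) = 0
h(L) = 1 (h(L) = (2*L)/((2*L)) = (2*L)*(1/(2*L)) = 1)
p = -1 (p = 1*(-3 + 2) - 1*0 = 1*(-1) + 0 = -1 + 0 = -1)
P(b, m) = 1 (P(b, m) = (-1)**2 = 1)
-P(h(7), -83) = -1*1 = -1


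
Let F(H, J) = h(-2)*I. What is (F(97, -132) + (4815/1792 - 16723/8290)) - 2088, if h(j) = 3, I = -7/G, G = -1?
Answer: -15348370913/7427840 ≈ -2066.3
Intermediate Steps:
I = 7 (I = -7/(-1) = -7*(-1) = 7)
F(H, J) = 21 (F(H, J) = 3*7 = 21)
(F(97, -132) + (4815/1792 - 16723/8290)) - 2088 = (21 + (4815/1792 - 16723/8290)) - 2088 = (21 + 4974367/7427840) - 2088 = 160959007/7427840 - 2088 = -15348370913/7427840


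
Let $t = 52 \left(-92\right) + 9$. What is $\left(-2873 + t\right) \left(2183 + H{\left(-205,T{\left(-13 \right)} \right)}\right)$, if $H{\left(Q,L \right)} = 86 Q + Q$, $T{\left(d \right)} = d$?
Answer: $119706496$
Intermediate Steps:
$H{\left(Q,L \right)} = 87 Q$
$t = -4775$ ($t = -4784 + 9 = -4775$)
$\left(-2873 + t\right) \left(2183 + H{\left(-205,T{\left(-13 \right)} \right)}\right) = \left(-2873 - 4775\right) \left(2183 + 87 \left(-205\right)\right) = - 7648 \left(2183 - 17835\right) = \left(-7648\right) \left(-15652\right) = 119706496$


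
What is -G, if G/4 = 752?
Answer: -3008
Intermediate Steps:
G = 3008 (G = 4*752 = 3008)
-G = -1*3008 = -3008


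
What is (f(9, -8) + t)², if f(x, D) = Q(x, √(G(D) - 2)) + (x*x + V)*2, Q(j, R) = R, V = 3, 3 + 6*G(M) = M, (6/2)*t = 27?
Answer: (1062 + I*√138)²/36 ≈ 31325.0 + 693.09*I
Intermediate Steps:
t = 9 (t = (⅓)*27 = 9)
G(M) = -½ + M/6
f(x, D) = 6 + √(-5/2 + D/6) + 2*x² (f(x, D) = √((-½ + D/6) - 2) + (x*x + 3)*2 = √(-5/2 + D/6) + (x² + 3)*2 = √(-5/2 + D/6) + (3 + x²)*2 = √(-5/2 + D/6) + (6 + 2*x²) = 6 + √(-5/2 + D/6) + 2*x²)
(f(9, -8) + t)² = ((6 + 2*9² + √(-90 + 6*(-8))/6) + 9)² = ((6 + 2*81 + √(-90 - 48)/6) + 9)² = ((6 + 162 + √(-138)/6) + 9)² = ((6 + 162 + (I*√138)/6) + 9)² = ((6 + 162 + I*√138/6) + 9)² = ((168 + I*√138/6) + 9)² = (177 + I*√138/6)²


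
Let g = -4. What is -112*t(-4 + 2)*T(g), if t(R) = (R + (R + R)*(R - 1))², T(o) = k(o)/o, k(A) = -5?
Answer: -14000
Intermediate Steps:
T(o) = -5/o
t(R) = (R + 2*R*(-1 + R))² (t(R) = (R + (2*R)*(-1 + R))² = (R + 2*R*(-1 + R))²)
-112*t(-4 + 2)*T(g) = -112*(-4 + 2)²*(-1 + 2*(-4 + 2))²*(-5/(-4)) = -112*(-2)²*(-1 + 2*(-2))²*(-5*(-¼)) = -112*4*(-1 - 4)²*5/4 = -112*4*(-5)²*5/4 = -112*4*25*5/4 = -11200*5/4 = -112*125 = -14000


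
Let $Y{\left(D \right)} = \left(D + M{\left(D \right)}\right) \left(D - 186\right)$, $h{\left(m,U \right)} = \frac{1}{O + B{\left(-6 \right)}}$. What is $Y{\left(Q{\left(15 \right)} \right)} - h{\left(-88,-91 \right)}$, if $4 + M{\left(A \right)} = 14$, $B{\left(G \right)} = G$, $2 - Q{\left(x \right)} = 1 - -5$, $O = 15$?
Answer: $- \frac{10261}{9} \approx -1140.1$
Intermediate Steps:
$Q{\left(x \right)} = -4$ ($Q{\left(x \right)} = 2 - \left(1 - -5\right) = 2 - \left(1 + 5\right) = 2 - 6 = -4$)
$M{\left(A \right)} = 10$ ($M{\left(A \right)} = -4 + 14 = 10$)
$h{\left(m,U \right)} = \frac{1}{9}$ ($h{\left(m,U \right)} = \frac{1}{15 - 6} = \frac{1}{9}$)
$Y{\left(D \right)} = \left(-186 + D\right) \left(10 + D\right)$ ($Y{\left(D \right)} = \left(D + 10\right) \left(D - 186\right) = \left(10 + D\right) \left(-186 + D\right) = \left(-186 + D\right) \left(10 + D\right)$)
$Y{\left(Q{\left(15 \right)} \right)} - h{\left(-88,-91 \right)} = \left(-1860 + \left(-4\right)^{2} - -704\right) - \frac{1}{9} = \left(-1860 + 16 + 704\right) - \frac{1}{9} = -1140 - \frac{1}{9} = - \frac{10261}{9}$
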